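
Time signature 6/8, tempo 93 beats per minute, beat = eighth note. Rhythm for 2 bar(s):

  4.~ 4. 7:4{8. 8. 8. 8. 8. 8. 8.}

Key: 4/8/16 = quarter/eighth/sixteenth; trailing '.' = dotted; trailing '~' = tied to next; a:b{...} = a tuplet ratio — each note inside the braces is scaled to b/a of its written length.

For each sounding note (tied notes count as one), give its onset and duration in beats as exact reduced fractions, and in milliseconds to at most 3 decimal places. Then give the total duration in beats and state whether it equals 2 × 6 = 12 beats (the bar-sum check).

1) 0.0ms=0b +3870.968ms=6b
2) 3870.968ms=6b +552.995ms=6/7b
3) 4423.963ms=48/7b +552.995ms=6/7b
4) 4976.959ms=54/7b +552.995ms=6/7b
5) 5529.954ms=60/7b +552.995ms=6/7b
6) 6082.949ms=66/7b +552.995ms=6/7b
7) 6635.945ms=72/7b +552.995ms=6/7b
8) 7188.94ms=78/7b +552.995ms=6/7b
Σ=12b of 12 (93bpm 6/8) — PASS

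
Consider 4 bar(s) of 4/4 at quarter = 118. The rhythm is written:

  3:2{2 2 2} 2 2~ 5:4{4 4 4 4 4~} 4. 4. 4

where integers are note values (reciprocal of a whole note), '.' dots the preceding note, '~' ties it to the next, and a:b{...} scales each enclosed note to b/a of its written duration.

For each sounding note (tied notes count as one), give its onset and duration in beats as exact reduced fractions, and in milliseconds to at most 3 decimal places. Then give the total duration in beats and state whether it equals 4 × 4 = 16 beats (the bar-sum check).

1) 0.0ms=0b +677.966ms=4/3b
2) 677.966ms=4/3b +677.966ms=4/3b
3) 1355.932ms=8/3b +677.966ms=4/3b
4) 2033.898ms=4b +1016.949ms=2b
5) 3050.847ms=6b +1423.729ms=14/5b
6) 4474.576ms=44/5b +406.78ms=4/5b
7) 4881.356ms=48/5b +406.78ms=4/5b
8) 5288.136ms=52/5b +406.78ms=4/5b
9) 5694.915ms=56/5b +1169.492ms=23/10b
10) 6864.407ms=27/2b +762.712ms=3/2b
11) 7627.119ms=15b +508.475ms=1b
Σ=16b of 16 (118bpm 4/4) — PASS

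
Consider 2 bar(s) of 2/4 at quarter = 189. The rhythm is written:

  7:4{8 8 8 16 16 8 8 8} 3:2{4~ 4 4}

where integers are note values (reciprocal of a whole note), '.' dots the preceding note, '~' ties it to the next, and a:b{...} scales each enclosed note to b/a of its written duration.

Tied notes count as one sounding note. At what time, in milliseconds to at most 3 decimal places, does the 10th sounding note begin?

note 10 onset = 10/3b = 1058.201ms

1. 0.0ms @ 0 + 90.703ms (2/7)
2. 90.703ms @ 2/7 + 90.703ms (2/7)
3. 181.406ms @ 4/7 + 90.703ms (2/7)
4. 272.109ms @ 6/7 + 45.351ms (1/7)
5. 317.46ms @ 1 + 45.351ms (1/7)
6. 362.812ms @ 8/7 + 90.703ms (2/7)
7. 453.515ms @ 10/7 + 90.703ms (2/7)
8. 544.218ms @ 12/7 + 90.703ms (2/7)
9. 634.921ms @ 2 + 423.28ms (4/3)
10. 1058.201ms @ 10/3 + 211.64ms (2/3)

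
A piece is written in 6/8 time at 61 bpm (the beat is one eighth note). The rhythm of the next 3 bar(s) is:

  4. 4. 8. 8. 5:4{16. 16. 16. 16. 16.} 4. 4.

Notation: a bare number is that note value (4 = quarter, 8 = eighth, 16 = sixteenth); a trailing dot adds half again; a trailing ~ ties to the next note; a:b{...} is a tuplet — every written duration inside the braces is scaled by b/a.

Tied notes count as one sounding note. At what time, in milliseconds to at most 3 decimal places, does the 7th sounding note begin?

note 7 onset = 51/5b = 10032.787ms

1. 0.0ms @ 0 + 2950.82ms (3)
2. 2950.82ms @ 3 + 2950.82ms (3)
3. 5901.639ms @ 6 + 1475.41ms (3/2)
4. 7377.049ms @ 15/2 + 1475.41ms (3/2)
5. 8852.459ms @ 9 + 590.164ms (3/5)
6. 9442.623ms @ 48/5 + 590.164ms (3/5)
7. 10032.787ms @ 51/5 + 590.164ms (3/5)
8. 10622.951ms @ 54/5 + 590.164ms (3/5)
9. 11213.115ms @ 57/5 + 590.164ms (3/5)
10. 11803.279ms @ 12 + 2950.82ms (3)
11. 14754.098ms @ 15 + 2950.82ms (3)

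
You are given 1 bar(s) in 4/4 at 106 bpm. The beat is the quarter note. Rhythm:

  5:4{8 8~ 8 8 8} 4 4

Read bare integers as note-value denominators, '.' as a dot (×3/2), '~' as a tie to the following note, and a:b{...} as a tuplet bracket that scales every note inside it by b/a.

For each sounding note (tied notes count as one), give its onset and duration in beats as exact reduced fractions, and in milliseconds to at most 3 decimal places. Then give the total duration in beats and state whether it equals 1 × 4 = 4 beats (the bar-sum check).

1) 0.0ms=0b +226.415ms=2/5b
2) 226.415ms=2/5b +452.83ms=4/5b
3) 679.245ms=6/5b +226.415ms=2/5b
4) 905.66ms=8/5b +226.415ms=2/5b
5) 1132.075ms=2b +566.038ms=1b
6) 1698.113ms=3b +566.038ms=1b
Σ=4b of 4 (106bpm 4/4) — PASS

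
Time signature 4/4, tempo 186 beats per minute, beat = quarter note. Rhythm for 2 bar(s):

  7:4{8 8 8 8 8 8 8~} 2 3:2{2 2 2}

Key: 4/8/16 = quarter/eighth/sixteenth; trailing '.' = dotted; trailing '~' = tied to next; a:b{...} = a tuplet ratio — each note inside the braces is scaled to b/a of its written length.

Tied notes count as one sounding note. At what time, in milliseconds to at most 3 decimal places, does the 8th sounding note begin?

note 8 onset = 4b = 1290.323ms

1. 0.0ms @ 0 + 92.166ms (2/7)
2. 92.166ms @ 2/7 + 92.166ms (2/7)
3. 184.332ms @ 4/7 + 92.166ms (2/7)
4. 276.498ms @ 6/7 + 92.166ms (2/7)
5. 368.664ms @ 8/7 + 92.166ms (2/7)
6. 460.829ms @ 10/7 + 92.166ms (2/7)
7. 552.995ms @ 12/7 + 737.327ms (16/7)
8. 1290.323ms @ 4 + 430.108ms (4/3)
9. 1720.43ms @ 16/3 + 430.108ms (4/3)
10. 2150.538ms @ 20/3 + 430.108ms (4/3)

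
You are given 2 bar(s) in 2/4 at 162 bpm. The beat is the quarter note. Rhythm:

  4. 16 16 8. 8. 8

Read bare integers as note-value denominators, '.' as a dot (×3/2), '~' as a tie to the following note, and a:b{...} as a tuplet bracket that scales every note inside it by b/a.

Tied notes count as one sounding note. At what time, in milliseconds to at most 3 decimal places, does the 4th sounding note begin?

1. 0.0ms @ 0 + 555.556ms (3/2)
2. 555.556ms @ 3/2 + 92.593ms (1/4)
3. 648.148ms @ 7/4 + 92.593ms (1/4)
4. 740.741ms @ 2 + 277.778ms (3/4)
5. 1018.519ms @ 11/4 + 277.778ms (3/4)
6. 1296.296ms @ 7/2 + 185.185ms (1/2)

note 4 onset = 2b = 740.741ms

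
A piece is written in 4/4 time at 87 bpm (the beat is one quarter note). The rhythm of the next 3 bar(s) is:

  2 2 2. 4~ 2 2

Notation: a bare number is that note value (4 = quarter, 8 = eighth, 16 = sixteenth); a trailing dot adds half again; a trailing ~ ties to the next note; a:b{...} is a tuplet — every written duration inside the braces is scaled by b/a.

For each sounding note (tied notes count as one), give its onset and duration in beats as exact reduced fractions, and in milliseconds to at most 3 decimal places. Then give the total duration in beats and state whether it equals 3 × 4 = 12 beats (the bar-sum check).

1) 0.0ms=0b +1379.31ms=2b
2) 1379.31ms=2b +1379.31ms=2b
3) 2758.621ms=4b +2068.966ms=3b
4) 4827.586ms=7b +2068.966ms=3b
5) 6896.552ms=10b +1379.31ms=2b
Σ=12b of 12 (87bpm 4/4) — PASS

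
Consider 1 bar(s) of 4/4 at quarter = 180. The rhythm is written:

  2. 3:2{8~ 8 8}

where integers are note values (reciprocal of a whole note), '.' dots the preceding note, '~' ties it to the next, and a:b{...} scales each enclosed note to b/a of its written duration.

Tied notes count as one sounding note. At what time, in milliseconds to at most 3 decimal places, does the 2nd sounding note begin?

note 2 onset = 3b = 1000.0ms

1. 0.0ms @ 0 + 1000.0ms (3)
2. 1000.0ms @ 3 + 222.222ms (2/3)
3. 1222.222ms @ 11/3 + 111.111ms (1/3)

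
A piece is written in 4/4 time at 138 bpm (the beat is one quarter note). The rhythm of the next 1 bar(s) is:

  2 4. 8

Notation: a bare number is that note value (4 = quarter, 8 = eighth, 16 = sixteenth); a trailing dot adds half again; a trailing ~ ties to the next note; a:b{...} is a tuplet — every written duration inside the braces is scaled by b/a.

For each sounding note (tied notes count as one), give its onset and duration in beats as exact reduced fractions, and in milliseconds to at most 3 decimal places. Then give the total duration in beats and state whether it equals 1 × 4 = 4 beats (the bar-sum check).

1) 0.0ms=0b +869.565ms=2b
2) 869.565ms=2b +652.174ms=3/2b
3) 1521.739ms=7/2b +217.391ms=1/2b
Σ=4b of 4 (138bpm 4/4) — PASS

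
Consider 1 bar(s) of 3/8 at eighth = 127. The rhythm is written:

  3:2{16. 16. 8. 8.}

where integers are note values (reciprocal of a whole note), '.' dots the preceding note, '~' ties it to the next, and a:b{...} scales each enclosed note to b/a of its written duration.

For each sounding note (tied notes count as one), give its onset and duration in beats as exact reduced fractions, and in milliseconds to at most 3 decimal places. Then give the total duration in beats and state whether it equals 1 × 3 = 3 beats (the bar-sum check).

1) 0.0ms=0b +236.22ms=1/2b
2) 236.22ms=1/2b +236.22ms=1/2b
3) 472.441ms=1b +472.441ms=1b
4) 944.882ms=2b +472.441ms=1b
Σ=3b of 3 (127bpm 3/8) — PASS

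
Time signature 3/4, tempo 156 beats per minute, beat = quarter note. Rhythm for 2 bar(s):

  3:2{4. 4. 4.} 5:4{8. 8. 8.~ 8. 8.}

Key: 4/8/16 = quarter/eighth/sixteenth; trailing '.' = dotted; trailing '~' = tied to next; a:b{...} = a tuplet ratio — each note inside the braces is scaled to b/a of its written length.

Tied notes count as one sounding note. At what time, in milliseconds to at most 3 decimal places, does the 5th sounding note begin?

note 5 onset = 18/5b = 1384.615ms

1. 0.0ms @ 0 + 384.615ms (1)
2. 384.615ms @ 1 + 384.615ms (1)
3. 769.231ms @ 2 + 384.615ms (1)
4. 1153.846ms @ 3 + 230.769ms (3/5)
5. 1384.615ms @ 18/5 + 230.769ms (3/5)
6. 1615.385ms @ 21/5 + 461.538ms (6/5)
7. 2076.923ms @ 27/5 + 230.769ms (3/5)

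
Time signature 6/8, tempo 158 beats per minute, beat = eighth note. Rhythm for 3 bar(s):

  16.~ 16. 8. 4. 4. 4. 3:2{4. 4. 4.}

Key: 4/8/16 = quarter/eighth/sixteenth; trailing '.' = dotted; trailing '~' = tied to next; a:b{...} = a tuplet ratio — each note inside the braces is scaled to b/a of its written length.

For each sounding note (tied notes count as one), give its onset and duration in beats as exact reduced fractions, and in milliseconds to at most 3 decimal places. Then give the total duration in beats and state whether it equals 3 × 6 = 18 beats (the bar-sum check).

1) 0.0ms=0b +569.62ms=3/2b
2) 569.62ms=3/2b +569.62ms=3/2b
3) 1139.241ms=3b +1139.241ms=3b
4) 2278.481ms=6b +1139.241ms=3b
5) 3417.722ms=9b +1139.241ms=3b
6) 4556.962ms=12b +759.494ms=2b
7) 5316.456ms=14b +759.494ms=2b
8) 6075.949ms=16b +759.494ms=2b
Σ=18b of 18 (158bpm 6/8) — PASS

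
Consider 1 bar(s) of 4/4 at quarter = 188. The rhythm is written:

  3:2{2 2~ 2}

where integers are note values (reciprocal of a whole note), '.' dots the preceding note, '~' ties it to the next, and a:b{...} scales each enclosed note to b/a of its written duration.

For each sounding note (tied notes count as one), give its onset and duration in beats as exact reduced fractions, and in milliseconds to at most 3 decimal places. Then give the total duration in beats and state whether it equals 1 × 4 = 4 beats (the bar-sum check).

1) 0.0ms=0b +425.532ms=4/3b
2) 425.532ms=4/3b +851.064ms=8/3b
Σ=4b of 4 (188bpm 4/4) — PASS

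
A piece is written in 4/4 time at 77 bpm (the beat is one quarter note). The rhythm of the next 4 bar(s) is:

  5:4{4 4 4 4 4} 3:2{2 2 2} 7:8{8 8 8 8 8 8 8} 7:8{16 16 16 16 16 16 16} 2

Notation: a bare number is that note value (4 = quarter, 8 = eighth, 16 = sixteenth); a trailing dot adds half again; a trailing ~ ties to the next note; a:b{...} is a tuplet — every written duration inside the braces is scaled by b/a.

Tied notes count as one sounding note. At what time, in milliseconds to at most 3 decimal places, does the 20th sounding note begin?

1. 0.0ms @ 0 + 623.377ms (4/5)
2. 623.377ms @ 4/5 + 623.377ms (4/5)
3. 1246.753ms @ 8/5 + 623.377ms (4/5)
4. 1870.13ms @ 12/5 + 623.377ms (4/5)
5. 2493.506ms @ 16/5 + 623.377ms (4/5)
6. 3116.883ms @ 4 + 1038.961ms (4/3)
7. 4155.844ms @ 16/3 + 1038.961ms (4/3)
8. 5194.805ms @ 20/3 + 1038.961ms (4/3)
9. 6233.766ms @ 8 + 445.269ms (4/7)
10. 6679.035ms @ 60/7 + 445.269ms (4/7)
11. 7124.304ms @ 64/7 + 445.269ms (4/7)
12. 7569.573ms @ 68/7 + 445.269ms (4/7)
13. 8014.842ms @ 72/7 + 445.269ms (4/7)
14. 8460.111ms @ 76/7 + 445.269ms (4/7)
15. 8905.38ms @ 80/7 + 445.269ms (4/7)
16. 9350.649ms @ 12 + 222.635ms (2/7)
17. 9573.284ms @ 86/7 + 222.635ms (2/7)
18. 9795.918ms @ 88/7 + 222.635ms (2/7)
19. 10018.553ms @ 90/7 + 222.635ms (2/7)
20. 10241.187ms @ 92/7 + 222.635ms (2/7)
21. 10463.822ms @ 94/7 + 222.635ms (2/7)
22. 10686.456ms @ 96/7 + 222.635ms (2/7)
23. 10909.091ms @ 14 + 1558.442ms (2)

note 20 onset = 92/7b = 10241.187ms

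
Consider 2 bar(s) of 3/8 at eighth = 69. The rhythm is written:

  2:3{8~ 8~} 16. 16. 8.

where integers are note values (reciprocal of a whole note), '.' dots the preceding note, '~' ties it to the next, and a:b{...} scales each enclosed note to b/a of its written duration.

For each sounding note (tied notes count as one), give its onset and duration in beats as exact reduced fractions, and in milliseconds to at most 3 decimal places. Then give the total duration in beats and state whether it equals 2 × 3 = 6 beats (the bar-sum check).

1) 0.0ms=0b +3260.87ms=15/4b
2) 3260.87ms=15/4b +652.174ms=3/4b
3) 3913.043ms=9/2b +1304.348ms=3/2b
Σ=6b of 6 (69bpm 3/8) — PASS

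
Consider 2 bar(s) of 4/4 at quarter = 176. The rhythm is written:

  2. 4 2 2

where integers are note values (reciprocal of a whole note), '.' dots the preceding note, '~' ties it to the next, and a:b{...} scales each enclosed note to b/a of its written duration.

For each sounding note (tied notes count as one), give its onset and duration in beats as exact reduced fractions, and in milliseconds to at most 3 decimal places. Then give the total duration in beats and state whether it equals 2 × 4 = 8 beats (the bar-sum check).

1) 0.0ms=0b +1022.727ms=3b
2) 1022.727ms=3b +340.909ms=1b
3) 1363.636ms=4b +681.818ms=2b
4) 2045.455ms=6b +681.818ms=2b
Σ=8b of 8 (176bpm 4/4) — PASS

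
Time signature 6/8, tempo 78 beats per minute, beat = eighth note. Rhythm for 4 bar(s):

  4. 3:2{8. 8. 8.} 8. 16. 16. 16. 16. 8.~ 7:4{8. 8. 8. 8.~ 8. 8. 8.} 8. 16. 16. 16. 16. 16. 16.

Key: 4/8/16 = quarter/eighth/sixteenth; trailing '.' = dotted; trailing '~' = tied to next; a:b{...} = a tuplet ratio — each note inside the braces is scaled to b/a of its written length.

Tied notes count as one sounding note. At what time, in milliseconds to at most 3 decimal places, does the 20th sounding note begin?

note 20 onset = 87/4b = 16730.769ms

1. 0.0ms @ 0 + 2307.692ms (3)
2. 2307.692ms @ 3 + 769.231ms (1)
3. 3076.923ms @ 4 + 769.231ms (1)
4. 3846.154ms @ 5 + 769.231ms (1)
5. 4615.385ms @ 6 + 1153.846ms (3/2)
6. 5769.231ms @ 15/2 + 576.923ms (3/4)
7. 6346.154ms @ 33/4 + 576.923ms (3/4)
8. 6923.077ms @ 9 + 576.923ms (3/4)
9. 7500.0ms @ 39/4 + 576.923ms (3/4)
10. 8076.923ms @ 21/2 + 1813.187ms (33/14)
11. 9890.11ms @ 90/7 + 659.341ms (6/7)
12. 10549.451ms @ 96/7 + 659.341ms (6/7)
13. 11208.791ms @ 102/7 + 1318.681ms (12/7)
14. 12527.473ms @ 114/7 + 659.341ms (6/7)
15. 13186.813ms @ 120/7 + 659.341ms (6/7)
16. 13846.154ms @ 18 + 1153.846ms (3/2)
17. 15000.0ms @ 39/2 + 576.923ms (3/4)
18. 15576.923ms @ 81/4 + 576.923ms (3/4)
19. 16153.846ms @ 21 + 576.923ms (3/4)
20. 16730.769ms @ 87/4 + 576.923ms (3/4)
21. 17307.692ms @ 45/2 + 576.923ms (3/4)
22. 17884.615ms @ 93/4 + 576.923ms (3/4)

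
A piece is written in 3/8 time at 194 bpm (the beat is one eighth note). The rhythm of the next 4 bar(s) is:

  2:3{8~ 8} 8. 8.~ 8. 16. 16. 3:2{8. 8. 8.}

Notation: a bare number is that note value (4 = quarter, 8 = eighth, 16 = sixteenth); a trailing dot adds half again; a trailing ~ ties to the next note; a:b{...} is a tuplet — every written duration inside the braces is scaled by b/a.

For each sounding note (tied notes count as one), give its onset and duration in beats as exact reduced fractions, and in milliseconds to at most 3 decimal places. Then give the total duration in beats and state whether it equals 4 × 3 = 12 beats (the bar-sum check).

1) 0.0ms=0b +927.835ms=3b
2) 927.835ms=3b +463.918ms=3/2b
3) 1391.753ms=9/2b +927.835ms=3b
4) 2319.588ms=15/2b +231.959ms=3/4b
5) 2551.546ms=33/4b +231.959ms=3/4b
6) 2783.505ms=9b +309.278ms=1b
7) 3092.784ms=10b +309.278ms=1b
8) 3402.062ms=11b +309.278ms=1b
Σ=12b of 12 (194bpm 3/8) — PASS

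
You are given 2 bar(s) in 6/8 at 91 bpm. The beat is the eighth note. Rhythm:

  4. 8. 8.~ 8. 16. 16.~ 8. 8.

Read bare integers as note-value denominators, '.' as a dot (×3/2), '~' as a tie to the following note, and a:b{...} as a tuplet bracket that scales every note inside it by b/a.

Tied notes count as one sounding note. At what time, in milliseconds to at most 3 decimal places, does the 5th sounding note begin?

note 5 onset = 33/4b = 5439.56ms

1. 0.0ms @ 0 + 1978.022ms (3)
2. 1978.022ms @ 3 + 989.011ms (3/2)
3. 2967.033ms @ 9/2 + 1978.022ms (3)
4. 4945.055ms @ 15/2 + 494.505ms (3/4)
5. 5439.56ms @ 33/4 + 1483.516ms (9/4)
6. 6923.077ms @ 21/2 + 989.011ms (3/2)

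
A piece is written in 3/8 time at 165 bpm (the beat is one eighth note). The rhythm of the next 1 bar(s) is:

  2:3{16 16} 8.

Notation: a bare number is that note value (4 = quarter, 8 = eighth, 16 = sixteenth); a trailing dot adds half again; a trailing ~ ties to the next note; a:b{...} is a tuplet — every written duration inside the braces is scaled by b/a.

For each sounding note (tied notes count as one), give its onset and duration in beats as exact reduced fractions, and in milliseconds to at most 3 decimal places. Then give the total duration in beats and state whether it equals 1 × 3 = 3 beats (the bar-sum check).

1) 0.0ms=0b +272.727ms=3/4b
2) 272.727ms=3/4b +272.727ms=3/4b
3) 545.455ms=3/2b +545.455ms=3/2b
Σ=3b of 3 (165bpm 3/8) — PASS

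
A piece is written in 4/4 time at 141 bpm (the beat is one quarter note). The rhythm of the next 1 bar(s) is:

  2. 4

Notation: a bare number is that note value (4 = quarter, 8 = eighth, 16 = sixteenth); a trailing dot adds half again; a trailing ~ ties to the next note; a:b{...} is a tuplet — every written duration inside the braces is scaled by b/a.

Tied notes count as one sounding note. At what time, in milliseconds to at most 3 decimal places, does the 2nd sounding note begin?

1. 0.0ms @ 0 + 1276.596ms (3)
2. 1276.596ms @ 3 + 425.532ms (1)

note 2 onset = 3b = 1276.596ms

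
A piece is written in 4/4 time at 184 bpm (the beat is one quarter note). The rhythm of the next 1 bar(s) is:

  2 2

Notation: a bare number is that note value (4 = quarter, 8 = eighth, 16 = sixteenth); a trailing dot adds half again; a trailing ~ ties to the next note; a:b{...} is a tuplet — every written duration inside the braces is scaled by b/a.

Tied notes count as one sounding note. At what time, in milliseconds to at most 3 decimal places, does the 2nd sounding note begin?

1. 0.0ms @ 0 + 652.174ms (2)
2. 652.174ms @ 2 + 652.174ms (2)

note 2 onset = 2b = 652.174ms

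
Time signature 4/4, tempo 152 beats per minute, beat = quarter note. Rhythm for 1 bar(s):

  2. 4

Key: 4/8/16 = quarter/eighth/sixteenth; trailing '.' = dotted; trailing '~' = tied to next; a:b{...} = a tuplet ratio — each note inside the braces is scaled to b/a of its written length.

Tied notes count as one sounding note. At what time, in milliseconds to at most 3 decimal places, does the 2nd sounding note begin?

1. 0.0ms @ 0 + 1184.211ms (3)
2. 1184.211ms @ 3 + 394.737ms (1)

note 2 onset = 3b = 1184.211ms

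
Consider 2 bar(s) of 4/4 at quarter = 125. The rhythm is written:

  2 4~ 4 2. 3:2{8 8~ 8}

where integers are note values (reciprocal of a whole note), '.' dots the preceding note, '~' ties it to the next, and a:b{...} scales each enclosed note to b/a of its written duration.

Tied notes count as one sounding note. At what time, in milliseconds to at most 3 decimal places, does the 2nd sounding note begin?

note 2 onset = 2b = 960.0ms

1. 0.0ms @ 0 + 960.0ms (2)
2. 960.0ms @ 2 + 960.0ms (2)
3. 1920.0ms @ 4 + 1440.0ms (3)
4. 3360.0ms @ 7 + 160.0ms (1/3)
5. 3520.0ms @ 22/3 + 320.0ms (2/3)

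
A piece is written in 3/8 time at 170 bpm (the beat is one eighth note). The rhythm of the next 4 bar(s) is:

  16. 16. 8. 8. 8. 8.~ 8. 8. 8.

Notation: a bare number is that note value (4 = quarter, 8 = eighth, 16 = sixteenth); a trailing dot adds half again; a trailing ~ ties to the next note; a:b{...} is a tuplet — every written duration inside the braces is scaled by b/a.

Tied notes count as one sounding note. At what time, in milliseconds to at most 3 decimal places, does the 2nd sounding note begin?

1. 0.0ms @ 0 + 264.706ms (3/4)
2. 264.706ms @ 3/4 + 264.706ms (3/4)
3. 529.412ms @ 3/2 + 529.412ms (3/2)
4. 1058.824ms @ 3 + 529.412ms (3/2)
5. 1588.235ms @ 9/2 + 529.412ms (3/2)
6. 2117.647ms @ 6 + 1058.824ms (3)
7. 3176.471ms @ 9 + 529.412ms (3/2)
8. 3705.882ms @ 21/2 + 529.412ms (3/2)

note 2 onset = 3/4b = 264.706ms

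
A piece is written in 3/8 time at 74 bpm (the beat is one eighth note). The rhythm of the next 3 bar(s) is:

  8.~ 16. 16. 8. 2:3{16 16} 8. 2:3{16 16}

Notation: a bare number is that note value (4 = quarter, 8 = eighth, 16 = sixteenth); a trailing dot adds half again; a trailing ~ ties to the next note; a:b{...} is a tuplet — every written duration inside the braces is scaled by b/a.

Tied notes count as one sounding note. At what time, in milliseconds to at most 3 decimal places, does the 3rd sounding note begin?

note 3 onset = 3b = 2432.432ms

1. 0.0ms @ 0 + 1824.324ms (9/4)
2. 1824.324ms @ 9/4 + 608.108ms (3/4)
3. 2432.432ms @ 3 + 1216.216ms (3/2)
4. 3648.649ms @ 9/2 + 608.108ms (3/4)
5. 4256.757ms @ 21/4 + 608.108ms (3/4)
6. 4864.865ms @ 6 + 1216.216ms (3/2)
7. 6081.081ms @ 15/2 + 608.108ms (3/4)
8. 6689.189ms @ 33/4 + 608.108ms (3/4)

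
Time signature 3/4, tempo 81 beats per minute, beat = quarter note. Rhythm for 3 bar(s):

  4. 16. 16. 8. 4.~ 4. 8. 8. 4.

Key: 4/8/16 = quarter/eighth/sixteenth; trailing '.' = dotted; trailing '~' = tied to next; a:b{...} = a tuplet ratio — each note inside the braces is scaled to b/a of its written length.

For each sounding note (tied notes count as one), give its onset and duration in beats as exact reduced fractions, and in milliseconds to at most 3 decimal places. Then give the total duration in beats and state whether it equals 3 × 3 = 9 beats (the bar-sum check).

1) 0.0ms=0b +1111.111ms=3/2b
2) 1111.111ms=3/2b +277.778ms=3/8b
3) 1388.889ms=15/8b +277.778ms=3/8b
4) 1666.667ms=9/4b +555.556ms=3/4b
5) 2222.222ms=3b +2222.222ms=3b
6) 4444.444ms=6b +555.556ms=3/4b
7) 5000.0ms=27/4b +555.556ms=3/4b
8) 5555.556ms=15/2b +1111.111ms=3/2b
Σ=9b of 9 (81bpm 3/4) — PASS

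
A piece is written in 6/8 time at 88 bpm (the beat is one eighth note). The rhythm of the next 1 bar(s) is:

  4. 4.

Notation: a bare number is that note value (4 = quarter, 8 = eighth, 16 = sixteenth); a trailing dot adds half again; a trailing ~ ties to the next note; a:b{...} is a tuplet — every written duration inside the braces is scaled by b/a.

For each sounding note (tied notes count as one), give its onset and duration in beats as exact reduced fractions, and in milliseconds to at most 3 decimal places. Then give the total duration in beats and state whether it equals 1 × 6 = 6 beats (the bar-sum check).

1) 0.0ms=0b +2045.455ms=3b
2) 2045.455ms=3b +2045.455ms=3b
Σ=6b of 6 (88bpm 6/8) — PASS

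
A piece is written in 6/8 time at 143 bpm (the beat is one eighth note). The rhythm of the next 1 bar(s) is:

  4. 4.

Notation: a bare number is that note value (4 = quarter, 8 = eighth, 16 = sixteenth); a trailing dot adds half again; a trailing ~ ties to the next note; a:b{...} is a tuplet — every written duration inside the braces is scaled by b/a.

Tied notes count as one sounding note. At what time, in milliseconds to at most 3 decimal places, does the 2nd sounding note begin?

note 2 onset = 3b = 1258.741ms

1. 0.0ms @ 0 + 1258.741ms (3)
2. 1258.741ms @ 3 + 1258.741ms (3)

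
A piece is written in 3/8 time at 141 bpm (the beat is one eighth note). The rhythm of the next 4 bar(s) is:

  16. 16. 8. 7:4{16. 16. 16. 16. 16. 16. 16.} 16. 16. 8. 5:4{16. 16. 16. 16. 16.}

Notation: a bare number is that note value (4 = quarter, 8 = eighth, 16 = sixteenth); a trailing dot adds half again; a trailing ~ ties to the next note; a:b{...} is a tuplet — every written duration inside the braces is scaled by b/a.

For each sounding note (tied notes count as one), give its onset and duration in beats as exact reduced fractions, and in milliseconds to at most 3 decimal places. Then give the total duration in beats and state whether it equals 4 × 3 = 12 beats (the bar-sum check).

1) 0.0ms=0b +319.149ms=3/4b
2) 319.149ms=3/4b +319.149ms=3/4b
3) 638.298ms=3/2b +638.298ms=3/2b
4) 1276.596ms=3b +182.371ms=3/7b
5) 1458.967ms=24/7b +182.371ms=3/7b
6) 1641.337ms=27/7b +182.371ms=3/7b
7) 1823.708ms=30/7b +182.371ms=3/7b
8) 2006.079ms=33/7b +182.371ms=3/7b
9) 2188.45ms=36/7b +182.371ms=3/7b
10) 2370.821ms=39/7b +182.371ms=3/7b
11) 2553.191ms=6b +319.149ms=3/4b
12) 2872.34ms=27/4b +319.149ms=3/4b
13) 3191.489ms=15/2b +638.298ms=3/2b
14) 3829.787ms=9b +255.319ms=3/5b
15) 4085.106ms=48/5b +255.319ms=3/5b
16) 4340.426ms=51/5b +255.319ms=3/5b
17) 4595.745ms=54/5b +255.319ms=3/5b
18) 4851.064ms=57/5b +255.319ms=3/5b
Σ=12b of 12 (141bpm 3/8) — PASS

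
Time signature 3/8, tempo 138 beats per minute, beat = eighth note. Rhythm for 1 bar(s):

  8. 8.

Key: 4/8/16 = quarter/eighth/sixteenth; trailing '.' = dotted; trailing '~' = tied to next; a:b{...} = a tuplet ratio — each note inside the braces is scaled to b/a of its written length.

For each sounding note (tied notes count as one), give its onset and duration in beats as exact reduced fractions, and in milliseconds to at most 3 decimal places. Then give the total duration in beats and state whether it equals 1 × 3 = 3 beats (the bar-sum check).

1) 0.0ms=0b +652.174ms=3/2b
2) 652.174ms=3/2b +652.174ms=3/2b
Σ=3b of 3 (138bpm 3/8) — PASS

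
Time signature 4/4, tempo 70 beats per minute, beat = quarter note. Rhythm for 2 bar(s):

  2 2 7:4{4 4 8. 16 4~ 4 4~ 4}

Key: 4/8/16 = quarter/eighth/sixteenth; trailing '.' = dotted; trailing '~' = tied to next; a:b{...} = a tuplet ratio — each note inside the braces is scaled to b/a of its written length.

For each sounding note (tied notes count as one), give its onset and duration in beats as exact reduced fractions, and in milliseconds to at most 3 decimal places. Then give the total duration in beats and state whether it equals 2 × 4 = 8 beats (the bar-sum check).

1) 0.0ms=0b +1714.286ms=2b
2) 1714.286ms=2b +1714.286ms=2b
3) 3428.571ms=4b +489.796ms=4/7b
4) 3918.367ms=32/7b +489.796ms=4/7b
5) 4408.163ms=36/7b +367.347ms=3/7b
6) 4775.51ms=39/7b +122.449ms=1/7b
7) 4897.959ms=40/7b +979.592ms=8/7b
8) 5877.551ms=48/7b +979.592ms=8/7b
Σ=8b of 8 (70bpm 4/4) — PASS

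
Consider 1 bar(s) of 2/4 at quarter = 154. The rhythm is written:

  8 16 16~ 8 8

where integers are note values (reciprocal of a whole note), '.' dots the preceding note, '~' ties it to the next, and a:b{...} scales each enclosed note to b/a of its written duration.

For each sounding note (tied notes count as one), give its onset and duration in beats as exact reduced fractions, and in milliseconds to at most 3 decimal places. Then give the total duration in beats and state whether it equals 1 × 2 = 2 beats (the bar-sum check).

1) 0.0ms=0b +194.805ms=1/2b
2) 194.805ms=1/2b +97.403ms=1/4b
3) 292.208ms=3/4b +292.208ms=3/4b
4) 584.416ms=3/2b +194.805ms=1/2b
Σ=2b of 2 (154bpm 2/4) — PASS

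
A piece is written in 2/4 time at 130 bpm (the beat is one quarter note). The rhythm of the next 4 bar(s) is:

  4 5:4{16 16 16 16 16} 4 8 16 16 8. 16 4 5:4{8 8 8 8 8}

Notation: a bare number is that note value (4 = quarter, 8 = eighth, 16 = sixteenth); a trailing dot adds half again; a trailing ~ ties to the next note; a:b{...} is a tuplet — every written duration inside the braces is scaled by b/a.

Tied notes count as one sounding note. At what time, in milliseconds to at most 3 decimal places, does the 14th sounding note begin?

1. 0.0ms @ 0 + 461.538ms (1)
2. 461.538ms @ 1 + 92.308ms (1/5)
3. 553.846ms @ 6/5 + 92.308ms (1/5)
4. 646.154ms @ 7/5 + 92.308ms (1/5)
5. 738.462ms @ 8/5 + 92.308ms (1/5)
6. 830.769ms @ 9/5 + 92.308ms (1/5)
7. 923.077ms @ 2 + 461.538ms (1)
8. 1384.615ms @ 3 + 230.769ms (1/2)
9. 1615.385ms @ 7/2 + 115.385ms (1/4)
10. 1730.769ms @ 15/4 + 115.385ms (1/4)
11. 1846.154ms @ 4 + 346.154ms (3/4)
12. 2192.308ms @ 19/4 + 115.385ms (1/4)
13. 2307.692ms @ 5 + 461.538ms (1)
14. 2769.231ms @ 6 + 184.615ms (2/5)
15. 2953.846ms @ 32/5 + 184.615ms (2/5)
16. 3138.462ms @ 34/5 + 184.615ms (2/5)
17. 3323.077ms @ 36/5 + 184.615ms (2/5)
18. 3507.692ms @ 38/5 + 184.615ms (2/5)

note 14 onset = 6b = 2769.231ms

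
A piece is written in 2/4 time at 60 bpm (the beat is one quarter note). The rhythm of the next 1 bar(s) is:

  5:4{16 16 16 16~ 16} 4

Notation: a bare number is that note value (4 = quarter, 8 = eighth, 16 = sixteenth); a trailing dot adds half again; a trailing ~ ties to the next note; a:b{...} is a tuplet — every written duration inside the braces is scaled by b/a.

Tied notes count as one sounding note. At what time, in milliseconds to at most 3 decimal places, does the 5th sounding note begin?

1. 0.0ms @ 0 + 200.0ms (1/5)
2. 200.0ms @ 1/5 + 200.0ms (1/5)
3. 400.0ms @ 2/5 + 200.0ms (1/5)
4. 600.0ms @ 3/5 + 400.0ms (2/5)
5. 1000.0ms @ 1 + 1000.0ms (1)

note 5 onset = 1b = 1000.0ms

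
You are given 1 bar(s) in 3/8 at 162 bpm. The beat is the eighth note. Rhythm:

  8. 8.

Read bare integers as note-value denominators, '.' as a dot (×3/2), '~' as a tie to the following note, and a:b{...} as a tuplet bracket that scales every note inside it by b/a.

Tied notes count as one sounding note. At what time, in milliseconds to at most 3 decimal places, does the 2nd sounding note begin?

1. 0.0ms @ 0 + 555.556ms (3/2)
2. 555.556ms @ 3/2 + 555.556ms (3/2)

note 2 onset = 3/2b = 555.556ms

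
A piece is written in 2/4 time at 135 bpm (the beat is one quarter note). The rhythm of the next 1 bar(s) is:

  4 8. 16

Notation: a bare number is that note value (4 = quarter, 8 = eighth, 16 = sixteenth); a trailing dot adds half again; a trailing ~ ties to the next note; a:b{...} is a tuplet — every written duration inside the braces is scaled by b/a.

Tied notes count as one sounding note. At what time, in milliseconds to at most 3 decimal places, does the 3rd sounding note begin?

note 3 onset = 7/4b = 777.778ms

1. 0.0ms @ 0 + 444.444ms (1)
2. 444.444ms @ 1 + 333.333ms (3/4)
3. 777.778ms @ 7/4 + 111.111ms (1/4)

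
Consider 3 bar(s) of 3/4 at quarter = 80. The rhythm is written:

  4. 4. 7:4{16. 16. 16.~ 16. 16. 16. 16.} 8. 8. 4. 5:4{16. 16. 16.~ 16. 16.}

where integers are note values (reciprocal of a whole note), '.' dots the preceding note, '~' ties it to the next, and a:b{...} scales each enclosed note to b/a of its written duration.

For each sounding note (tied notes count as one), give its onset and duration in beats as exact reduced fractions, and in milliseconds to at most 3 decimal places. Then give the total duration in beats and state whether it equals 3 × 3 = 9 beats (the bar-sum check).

1) 0.0ms=0b +1125.0ms=3/2b
2) 1125.0ms=3/2b +1125.0ms=3/2b
3) 2250.0ms=3b +160.714ms=3/14b
4) 2410.714ms=45/14b +160.714ms=3/14b
5) 2571.429ms=24/7b +321.429ms=3/7b
6) 2892.857ms=27/7b +160.714ms=3/14b
7) 3053.571ms=57/14b +160.714ms=3/14b
8) 3214.286ms=30/7b +160.714ms=3/14b
9) 3375.0ms=9/2b +562.5ms=3/4b
10) 3937.5ms=21/4b +562.5ms=3/4b
11) 4500.0ms=6b +1125.0ms=3/2b
12) 5625.0ms=15/2b +225.0ms=3/10b
13) 5850.0ms=39/5b +225.0ms=3/10b
14) 6075.0ms=81/10b +450.0ms=3/5b
15) 6525.0ms=87/10b +225.0ms=3/10b
Σ=9b of 9 (80bpm 3/4) — PASS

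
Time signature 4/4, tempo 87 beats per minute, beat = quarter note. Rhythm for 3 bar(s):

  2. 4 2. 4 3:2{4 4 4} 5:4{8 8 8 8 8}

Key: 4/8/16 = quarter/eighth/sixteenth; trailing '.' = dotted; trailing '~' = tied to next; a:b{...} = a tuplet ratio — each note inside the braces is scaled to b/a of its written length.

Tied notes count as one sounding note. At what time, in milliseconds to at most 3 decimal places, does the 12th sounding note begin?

note 12 onset = 58/5b = 8000.0ms

1. 0.0ms @ 0 + 2068.966ms (3)
2. 2068.966ms @ 3 + 689.655ms (1)
3. 2758.621ms @ 4 + 2068.966ms (3)
4. 4827.586ms @ 7 + 689.655ms (1)
5. 5517.241ms @ 8 + 459.77ms (2/3)
6. 5977.011ms @ 26/3 + 459.77ms (2/3)
7. 6436.782ms @ 28/3 + 459.77ms (2/3)
8. 6896.552ms @ 10 + 275.862ms (2/5)
9. 7172.414ms @ 52/5 + 275.862ms (2/5)
10. 7448.276ms @ 54/5 + 275.862ms (2/5)
11. 7724.138ms @ 56/5 + 275.862ms (2/5)
12. 8000.0ms @ 58/5 + 275.862ms (2/5)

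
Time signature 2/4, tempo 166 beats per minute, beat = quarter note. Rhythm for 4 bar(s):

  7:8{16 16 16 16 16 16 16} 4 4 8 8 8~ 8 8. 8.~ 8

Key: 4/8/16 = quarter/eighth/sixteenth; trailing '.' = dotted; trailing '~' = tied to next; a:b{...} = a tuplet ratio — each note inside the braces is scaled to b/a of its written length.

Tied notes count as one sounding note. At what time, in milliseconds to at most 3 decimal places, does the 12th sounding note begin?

note 12 onset = 5b = 1807.229ms

1. 0.0ms @ 0 + 103.27ms (2/7)
2. 103.27ms @ 2/7 + 103.27ms (2/7)
3. 206.54ms @ 4/7 + 103.27ms (2/7)
4. 309.811ms @ 6/7 + 103.27ms (2/7)
5. 413.081ms @ 8/7 + 103.27ms (2/7)
6. 516.351ms @ 10/7 + 103.27ms (2/7)
7. 619.621ms @ 12/7 + 103.27ms (2/7)
8. 722.892ms @ 2 + 361.446ms (1)
9. 1084.337ms @ 3 + 361.446ms (1)
10. 1445.783ms @ 4 + 180.723ms (1/2)
11. 1626.506ms @ 9/2 + 180.723ms (1/2)
12. 1807.229ms @ 5 + 361.446ms (1)
13. 2168.675ms @ 6 + 271.084ms (3/4)
14. 2439.759ms @ 27/4 + 451.807ms (5/4)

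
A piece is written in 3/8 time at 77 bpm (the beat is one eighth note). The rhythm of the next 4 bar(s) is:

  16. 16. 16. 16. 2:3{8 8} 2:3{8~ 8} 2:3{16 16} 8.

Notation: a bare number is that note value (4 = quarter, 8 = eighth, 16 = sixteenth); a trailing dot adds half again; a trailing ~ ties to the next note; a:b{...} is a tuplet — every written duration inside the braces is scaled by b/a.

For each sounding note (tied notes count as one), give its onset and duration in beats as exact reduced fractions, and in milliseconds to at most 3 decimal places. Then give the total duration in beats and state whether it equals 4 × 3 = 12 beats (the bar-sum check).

1) 0.0ms=0b +584.416ms=3/4b
2) 584.416ms=3/4b +584.416ms=3/4b
3) 1168.831ms=3/2b +584.416ms=3/4b
4) 1753.247ms=9/4b +584.416ms=3/4b
5) 2337.662ms=3b +1168.831ms=3/2b
6) 3506.494ms=9/2b +1168.831ms=3/2b
7) 4675.325ms=6b +2337.662ms=3b
8) 7012.987ms=9b +584.416ms=3/4b
9) 7597.403ms=39/4b +584.416ms=3/4b
10) 8181.818ms=21/2b +1168.831ms=3/2b
Σ=12b of 12 (77bpm 3/8) — PASS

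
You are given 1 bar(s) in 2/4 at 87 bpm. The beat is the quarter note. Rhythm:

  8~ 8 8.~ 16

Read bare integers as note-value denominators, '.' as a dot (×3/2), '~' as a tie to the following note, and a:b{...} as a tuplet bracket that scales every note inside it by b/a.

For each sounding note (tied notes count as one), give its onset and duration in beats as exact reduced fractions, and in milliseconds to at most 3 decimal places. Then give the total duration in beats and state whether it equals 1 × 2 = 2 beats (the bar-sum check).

1) 0.0ms=0b +689.655ms=1b
2) 689.655ms=1b +689.655ms=1b
Σ=2b of 2 (87bpm 2/4) — PASS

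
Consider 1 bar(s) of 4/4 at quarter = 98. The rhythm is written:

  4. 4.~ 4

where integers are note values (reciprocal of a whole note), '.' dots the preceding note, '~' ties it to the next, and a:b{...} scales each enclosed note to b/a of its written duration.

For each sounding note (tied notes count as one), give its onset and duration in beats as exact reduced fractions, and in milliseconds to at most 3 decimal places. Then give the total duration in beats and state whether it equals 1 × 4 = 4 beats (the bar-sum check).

1) 0.0ms=0b +918.367ms=3/2b
2) 918.367ms=3/2b +1530.612ms=5/2b
Σ=4b of 4 (98bpm 4/4) — PASS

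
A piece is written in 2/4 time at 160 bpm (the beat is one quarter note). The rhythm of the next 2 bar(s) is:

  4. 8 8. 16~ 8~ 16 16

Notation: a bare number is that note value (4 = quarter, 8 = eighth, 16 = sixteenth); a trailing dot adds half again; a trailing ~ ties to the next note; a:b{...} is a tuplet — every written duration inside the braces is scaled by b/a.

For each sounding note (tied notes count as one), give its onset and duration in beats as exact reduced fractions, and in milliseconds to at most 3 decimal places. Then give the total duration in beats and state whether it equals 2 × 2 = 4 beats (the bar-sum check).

1) 0.0ms=0b +562.5ms=3/2b
2) 562.5ms=3/2b +187.5ms=1/2b
3) 750.0ms=2b +281.25ms=3/4b
4) 1031.25ms=11/4b +375.0ms=1b
5) 1406.25ms=15/4b +93.75ms=1/4b
Σ=4b of 4 (160bpm 2/4) — PASS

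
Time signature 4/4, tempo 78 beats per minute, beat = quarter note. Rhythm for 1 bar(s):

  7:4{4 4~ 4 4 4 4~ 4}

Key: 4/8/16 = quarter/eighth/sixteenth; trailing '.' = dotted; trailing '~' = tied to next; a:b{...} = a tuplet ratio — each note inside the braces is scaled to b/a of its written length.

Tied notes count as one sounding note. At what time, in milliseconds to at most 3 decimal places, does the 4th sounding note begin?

1. 0.0ms @ 0 + 439.56ms (4/7)
2. 439.56ms @ 4/7 + 879.121ms (8/7)
3. 1318.681ms @ 12/7 + 439.56ms (4/7)
4. 1758.242ms @ 16/7 + 439.56ms (4/7)
5. 2197.802ms @ 20/7 + 879.121ms (8/7)

note 4 onset = 16/7b = 1758.242ms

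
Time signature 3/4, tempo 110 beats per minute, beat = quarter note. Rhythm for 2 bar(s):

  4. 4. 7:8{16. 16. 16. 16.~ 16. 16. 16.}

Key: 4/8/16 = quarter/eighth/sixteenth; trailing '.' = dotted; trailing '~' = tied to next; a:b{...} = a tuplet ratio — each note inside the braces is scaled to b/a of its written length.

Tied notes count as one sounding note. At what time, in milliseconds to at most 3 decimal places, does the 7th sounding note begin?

1. 0.0ms @ 0 + 818.182ms (3/2)
2. 818.182ms @ 3/2 + 818.182ms (3/2)
3. 1636.364ms @ 3 + 233.766ms (3/7)
4. 1870.13ms @ 24/7 + 233.766ms (3/7)
5. 2103.896ms @ 27/7 + 233.766ms (3/7)
6. 2337.662ms @ 30/7 + 467.532ms (6/7)
7. 2805.195ms @ 36/7 + 233.766ms (3/7)
8. 3038.961ms @ 39/7 + 233.766ms (3/7)

note 7 onset = 36/7b = 2805.195ms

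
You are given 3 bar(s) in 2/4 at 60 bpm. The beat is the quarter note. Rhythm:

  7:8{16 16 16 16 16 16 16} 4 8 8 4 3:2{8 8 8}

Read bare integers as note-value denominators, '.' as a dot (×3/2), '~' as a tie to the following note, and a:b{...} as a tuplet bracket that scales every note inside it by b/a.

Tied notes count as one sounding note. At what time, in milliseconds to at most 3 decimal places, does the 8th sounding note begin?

note 8 onset = 2b = 2000.0ms

1. 0.0ms @ 0 + 285.714ms (2/7)
2. 285.714ms @ 2/7 + 285.714ms (2/7)
3. 571.429ms @ 4/7 + 285.714ms (2/7)
4. 857.143ms @ 6/7 + 285.714ms (2/7)
5. 1142.857ms @ 8/7 + 285.714ms (2/7)
6. 1428.571ms @ 10/7 + 285.714ms (2/7)
7. 1714.286ms @ 12/7 + 285.714ms (2/7)
8. 2000.0ms @ 2 + 1000.0ms (1)
9. 3000.0ms @ 3 + 500.0ms (1/2)
10. 3500.0ms @ 7/2 + 500.0ms (1/2)
11. 4000.0ms @ 4 + 1000.0ms (1)
12. 5000.0ms @ 5 + 333.333ms (1/3)
13. 5333.333ms @ 16/3 + 333.333ms (1/3)
14. 5666.667ms @ 17/3 + 333.333ms (1/3)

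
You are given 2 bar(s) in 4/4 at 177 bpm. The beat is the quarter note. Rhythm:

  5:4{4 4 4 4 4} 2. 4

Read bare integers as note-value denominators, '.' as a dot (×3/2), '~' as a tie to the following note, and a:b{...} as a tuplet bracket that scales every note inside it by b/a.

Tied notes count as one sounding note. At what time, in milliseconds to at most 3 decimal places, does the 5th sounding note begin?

1. 0.0ms @ 0 + 271.186ms (4/5)
2. 271.186ms @ 4/5 + 271.186ms (4/5)
3. 542.373ms @ 8/5 + 271.186ms (4/5)
4. 813.559ms @ 12/5 + 271.186ms (4/5)
5. 1084.746ms @ 16/5 + 271.186ms (4/5)
6. 1355.932ms @ 4 + 1016.949ms (3)
7. 2372.881ms @ 7 + 338.983ms (1)

note 5 onset = 16/5b = 1084.746ms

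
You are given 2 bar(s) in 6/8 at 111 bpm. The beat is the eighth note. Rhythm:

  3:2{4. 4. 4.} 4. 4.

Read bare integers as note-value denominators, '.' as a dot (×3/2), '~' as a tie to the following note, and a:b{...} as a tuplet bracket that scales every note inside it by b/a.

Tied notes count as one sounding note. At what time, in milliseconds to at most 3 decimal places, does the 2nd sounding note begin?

1. 0.0ms @ 0 + 1081.081ms (2)
2. 1081.081ms @ 2 + 1081.081ms (2)
3. 2162.162ms @ 4 + 1081.081ms (2)
4. 3243.243ms @ 6 + 1621.622ms (3)
5. 4864.865ms @ 9 + 1621.622ms (3)

note 2 onset = 2b = 1081.081ms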